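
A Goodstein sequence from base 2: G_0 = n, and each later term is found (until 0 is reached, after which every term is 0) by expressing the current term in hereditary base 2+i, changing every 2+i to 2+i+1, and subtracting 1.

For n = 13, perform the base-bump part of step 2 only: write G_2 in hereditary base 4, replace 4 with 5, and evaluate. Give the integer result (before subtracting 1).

16093

13 —HB2→ 2^(2 + 1) + 2^2 + 1 —bump→ 3^(3 + 1) + 3^3 + 1 = 109 —(−1)→ 108
108 —HB3→ 3^(3 + 1) + 3^3 —bump→ 4^(4 + 1) + 4^4 = 1280 —(−1)→ 1279
1279 —HB4→ 4^(4 + 1) + 3·4^3 + 3·4^2 + 3·4 + 3 —bump→ 5^(5 + 1) + 3·5^3 + 3·5^2 + 3·5 + 3 = 16093 —(−1)→ 16092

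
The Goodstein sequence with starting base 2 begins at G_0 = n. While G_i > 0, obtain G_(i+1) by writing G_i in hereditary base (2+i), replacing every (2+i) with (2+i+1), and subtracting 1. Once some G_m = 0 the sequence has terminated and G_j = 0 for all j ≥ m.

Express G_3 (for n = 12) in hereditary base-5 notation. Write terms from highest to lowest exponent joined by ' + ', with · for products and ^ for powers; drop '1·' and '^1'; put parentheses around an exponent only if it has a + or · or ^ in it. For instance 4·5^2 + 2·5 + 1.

base 2: 12 = 2^(2 + 1) + 2^2; at 3: 3^(3 + 1) + 3^3 = 108; next = 107
base 3: 107 = 3^(3 + 1) + 2·3^2 + 2·3 + 2; at 4: 4^(4 + 1) + 2·4^2 + 2·4 + 2 = 1066; next = 1065
base 4: 1065 = 4^(4 + 1) + 2·4^2 + 2·4 + 1; at 5: 5^(5 + 1) + 2·5^2 + 2·5 + 1 = 15686; next = 15685
base 5: 15685 = 5^(5 + 1) + 2·5^2 + 2·5; at 6: 6^(6 + 1) + 2·6^2 + 2·6 = 280020; next = 280019

5^(5 + 1) + 2·5^2 + 2·5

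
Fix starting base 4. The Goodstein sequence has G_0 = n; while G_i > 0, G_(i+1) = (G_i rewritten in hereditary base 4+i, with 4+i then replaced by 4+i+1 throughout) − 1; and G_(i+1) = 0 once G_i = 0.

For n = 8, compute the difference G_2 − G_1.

0

G_0 = 8. HB_4(8) = 2·4. Bump = 10. G_1 = 9.
G_1 = 9. HB_5(9) = 5 + 4. Bump = 10. G_2 = 9.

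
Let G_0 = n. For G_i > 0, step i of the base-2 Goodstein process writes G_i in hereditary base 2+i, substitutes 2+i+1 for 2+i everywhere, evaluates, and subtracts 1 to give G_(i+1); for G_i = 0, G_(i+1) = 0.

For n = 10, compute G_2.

(0) 10|_2 = 2^(2 + 1) + 2 ↦ 3^(3 + 1) + 3|_3 = 84 ⇒ 83
(1) 83|_3 = 3^(3 + 1) + 2 ↦ 4^(4 + 1) + 2|_4 = 1026 ⇒ 1025
(2) 1025|_4 = 4^(4 + 1) + 1 ↦ 5^(5 + 1) + 1|_5 = 15626 ⇒ 15625

1025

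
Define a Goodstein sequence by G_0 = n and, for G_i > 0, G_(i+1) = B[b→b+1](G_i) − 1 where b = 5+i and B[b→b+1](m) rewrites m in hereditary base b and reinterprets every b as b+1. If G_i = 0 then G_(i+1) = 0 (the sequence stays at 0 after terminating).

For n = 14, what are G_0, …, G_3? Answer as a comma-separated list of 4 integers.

G_0 = 14. HB_5(14) = 2·5 + 4. Bump = 16. G_1 = 15.
G_1 = 15. HB_6(15) = 2·6 + 3. Bump = 17. G_2 = 16.
G_2 = 16. HB_7(16) = 2·7 + 2. Bump = 18. G_3 = 17.

14, 15, 16, 17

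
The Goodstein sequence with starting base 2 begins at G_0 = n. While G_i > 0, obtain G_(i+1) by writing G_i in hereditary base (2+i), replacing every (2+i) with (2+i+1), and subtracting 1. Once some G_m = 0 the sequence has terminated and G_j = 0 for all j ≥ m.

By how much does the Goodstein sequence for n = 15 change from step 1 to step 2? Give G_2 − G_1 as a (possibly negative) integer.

15 —HB2→ 2^(2 + 1) + 2^2 + 2 + 1 —bump→ 3^(3 + 1) + 3^3 + 3 + 1 = 112 —(−1)→ 111
111 —HB3→ 3^(3 + 1) + 3^3 + 3 —bump→ 4^(4 + 1) + 4^4 + 4 = 1284 —(−1)→ 1283

1172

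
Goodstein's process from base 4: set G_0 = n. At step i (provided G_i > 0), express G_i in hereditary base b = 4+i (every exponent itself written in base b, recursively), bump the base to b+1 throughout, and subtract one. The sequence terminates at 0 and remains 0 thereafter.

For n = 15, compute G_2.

base 4: 15 = 3·4 + 3; at 5: 3·5 + 3 = 18; next = 17
base 5: 17 = 3·5 + 2; at 6: 3·6 + 2 = 20; next = 19
base 6: 19 = 3·6 + 1; at 7: 3·7 + 1 = 22; next = 21

19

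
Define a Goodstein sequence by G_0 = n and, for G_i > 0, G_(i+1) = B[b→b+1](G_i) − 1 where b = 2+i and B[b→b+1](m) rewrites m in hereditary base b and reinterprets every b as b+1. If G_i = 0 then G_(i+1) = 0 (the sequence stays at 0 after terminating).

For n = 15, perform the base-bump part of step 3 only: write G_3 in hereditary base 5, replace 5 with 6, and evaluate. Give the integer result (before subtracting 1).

326594

G_0 = 15. HB_2(15) = 2^(2 + 1) + 2^2 + 2 + 1. Bump = 112. G_1 = 111.
G_1 = 111. HB_3(111) = 3^(3 + 1) + 3^3 + 3. Bump = 1284. G_2 = 1283.
G_2 = 1283. HB_4(1283) = 4^(4 + 1) + 4^4 + 3. Bump = 18753. G_3 = 18752.
G_3 = 18752. HB_5(18752) = 5^(5 + 1) + 5^5 + 2. Bump = 326594. G_4 = 326593.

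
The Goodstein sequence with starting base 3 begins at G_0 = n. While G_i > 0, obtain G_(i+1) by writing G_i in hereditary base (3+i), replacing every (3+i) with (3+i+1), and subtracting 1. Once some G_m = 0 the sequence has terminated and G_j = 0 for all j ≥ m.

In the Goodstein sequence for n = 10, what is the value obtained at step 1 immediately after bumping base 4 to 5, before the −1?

25

(0) 10|_3 = 3^2 + 1 ↦ 4^2 + 1|_4 = 17 ⇒ 16
(1) 16|_4 = 4^2 ↦ 5^2|_5 = 25 ⇒ 24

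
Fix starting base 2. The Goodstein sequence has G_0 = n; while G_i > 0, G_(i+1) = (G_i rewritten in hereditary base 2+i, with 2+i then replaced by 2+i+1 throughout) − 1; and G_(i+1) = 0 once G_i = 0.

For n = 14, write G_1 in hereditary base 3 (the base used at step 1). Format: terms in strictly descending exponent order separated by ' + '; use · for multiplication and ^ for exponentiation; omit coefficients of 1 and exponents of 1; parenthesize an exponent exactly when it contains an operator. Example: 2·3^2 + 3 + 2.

(0) 14|_2 = 2^(2 + 1) + 2^2 + 2 ↦ 3^(3 + 1) + 3^3 + 3|_3 = 111 ⇒ 110
(1) 110|_3 = 3^(3 + 1) + 3^3 + 2 ↦ 4^(4 + 1) + 4^4 + 2|_4 = 1282 ⇒ 1281

3^(3 + 1) + 3^3 + 2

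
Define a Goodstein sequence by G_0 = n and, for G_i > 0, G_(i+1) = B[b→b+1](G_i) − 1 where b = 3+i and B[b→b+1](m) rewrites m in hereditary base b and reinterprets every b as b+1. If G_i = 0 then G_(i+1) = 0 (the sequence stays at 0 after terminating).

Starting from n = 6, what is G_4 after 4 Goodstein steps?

7

G_0 = 6. HB_3(6) = 2·3. Bump = 8. G_1 = 7.
G_1 = 7. HB_4(7) = 4 + 3. Bump = 8. G_2 = 7.
G_2 = 7. HB_5(7) = 5 + 2. Bump = 8. G_3 = 7.
G_3 = 7. HB_6(7) = 6 + 1. Bump = 8. G_4 = 7.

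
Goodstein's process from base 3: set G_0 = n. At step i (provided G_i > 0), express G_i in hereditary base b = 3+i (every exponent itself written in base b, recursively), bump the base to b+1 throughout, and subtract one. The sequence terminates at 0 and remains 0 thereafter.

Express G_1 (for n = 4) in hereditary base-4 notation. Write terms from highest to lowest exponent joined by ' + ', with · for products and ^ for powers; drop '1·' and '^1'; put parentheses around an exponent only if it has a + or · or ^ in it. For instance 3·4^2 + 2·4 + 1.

4

[0] 4 ≡ 3 + 1 (base 3). Lift 4: 5. −1: 4.
[1] 4 ≡ 4 (base 4). Lift 5: 5. −1: 4.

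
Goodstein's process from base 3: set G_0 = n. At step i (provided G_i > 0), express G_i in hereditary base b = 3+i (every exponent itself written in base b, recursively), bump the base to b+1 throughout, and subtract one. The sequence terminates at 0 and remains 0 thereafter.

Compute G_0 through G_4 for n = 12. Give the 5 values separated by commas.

base 3: 12 = 3^2 + 3; at 4: 4^2 + 4 = 20; next = 19
base 4: 19 = 4^2 + 3; at 5: 5^2 + 3 = 28; next = 27
base 5: 27 = 5^2 + 2; at 6: 6^2 + 2 = 38; next = 37
base 6: 37 = 6^2 + 1; at 7: 7^2 + 1 = 50; next = 49

12, 19, 27, 37, 49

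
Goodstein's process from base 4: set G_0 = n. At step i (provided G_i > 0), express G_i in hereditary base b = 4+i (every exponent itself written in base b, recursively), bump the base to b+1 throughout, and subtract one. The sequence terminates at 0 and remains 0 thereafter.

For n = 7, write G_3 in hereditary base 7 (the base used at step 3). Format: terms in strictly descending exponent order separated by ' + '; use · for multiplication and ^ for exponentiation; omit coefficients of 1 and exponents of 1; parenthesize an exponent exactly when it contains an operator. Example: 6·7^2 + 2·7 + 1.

base 4: 7 = 4 + 3; at 5: 5 + 3 = 8; next = 7
base 5: 7 = 5 + 2; at 6: 6 + 2 = 8; next = 7
base 6: 7 = 6 + 1; at 7: 7 + 1 = 8; next = 7
base 7: 7 = 7; at 8: 8 = 8; next = 7

7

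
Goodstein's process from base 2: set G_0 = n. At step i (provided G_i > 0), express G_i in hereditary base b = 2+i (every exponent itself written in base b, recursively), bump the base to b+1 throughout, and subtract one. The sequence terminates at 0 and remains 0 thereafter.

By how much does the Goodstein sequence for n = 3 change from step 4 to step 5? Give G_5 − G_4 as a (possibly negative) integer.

3 —HB2→ 2 + 1 —bump→ 3 + 1 = 4 —(−1)→ 3
3 —HB3→ 3 —bump→ 4 = 4 —(−1)→ 3
3 —HB4→ 3 —bump→ 3 = 3 —(−1)→ 2
2 —HB5→ 2 —bump→ 2 = 2 —(−1)→ 1
1 —HB6→ 1 —bump→ 1 = 1 —(−1)→ 0

-1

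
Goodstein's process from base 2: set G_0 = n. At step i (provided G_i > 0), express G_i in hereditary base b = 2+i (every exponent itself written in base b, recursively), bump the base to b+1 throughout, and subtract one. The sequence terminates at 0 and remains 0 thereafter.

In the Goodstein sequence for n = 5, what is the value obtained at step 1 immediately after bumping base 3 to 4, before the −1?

5 —HB2→ 2^2 + 1 —bump→ 3^3 + 1 = 28 —(−1)→ 27
27 —HB3→ 3^3 —bump→ 4^4 = 256 —(−1)→ 255

256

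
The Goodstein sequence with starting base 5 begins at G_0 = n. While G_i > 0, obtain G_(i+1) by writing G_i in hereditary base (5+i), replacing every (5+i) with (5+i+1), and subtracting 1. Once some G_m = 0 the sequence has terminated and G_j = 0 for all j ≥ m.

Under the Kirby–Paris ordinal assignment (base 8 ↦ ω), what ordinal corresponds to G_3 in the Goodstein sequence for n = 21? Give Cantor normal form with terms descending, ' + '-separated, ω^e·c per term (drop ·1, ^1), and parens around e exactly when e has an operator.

21 —HB5→ 4·5 + 1 —bump→ 4·6 + 1 = 25 —(−1)→ 24
24 —HB6→ 4·6 —bump→ 4·7 = 28 —(−1)→ 27
27 —HB7→ 3·7 + 6 —bump→ 3·8 + 6 = 30 —(−1)→ 29
29 —HB8→ 3·8 + 5 —bump→ 3·9 + 5 = 32 —(−1)→ 31

ω·3 + 5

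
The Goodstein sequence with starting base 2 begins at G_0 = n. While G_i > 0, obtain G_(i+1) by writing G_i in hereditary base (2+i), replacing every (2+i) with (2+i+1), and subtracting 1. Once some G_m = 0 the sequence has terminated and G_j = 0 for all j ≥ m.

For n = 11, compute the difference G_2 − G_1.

943

11 —HB2→ 2^(2 + 1) + 2 + 1 —bump→ 3^(3 + 1) + 3 + 1 = 85 —(−1)→ 84
84 —HB3→ 3^(3 + 1) + 3 —bump→ 4^(4 + 1) + 4 = 1028 —(−1)→ 1027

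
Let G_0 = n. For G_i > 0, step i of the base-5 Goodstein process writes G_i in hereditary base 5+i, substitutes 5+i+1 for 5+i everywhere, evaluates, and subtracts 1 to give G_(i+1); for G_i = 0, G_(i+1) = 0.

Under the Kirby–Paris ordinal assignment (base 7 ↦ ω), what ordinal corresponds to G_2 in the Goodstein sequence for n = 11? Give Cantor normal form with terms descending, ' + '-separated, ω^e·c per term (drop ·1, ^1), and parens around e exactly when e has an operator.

11 —HB5→ 2·5 + 1 —bump→ 2·6 + 1 = 13 —(−1)→ 12
12 —HB6→ 2·6 —bump→ 2·7 = 14 —(−1)→ 13

ω + 6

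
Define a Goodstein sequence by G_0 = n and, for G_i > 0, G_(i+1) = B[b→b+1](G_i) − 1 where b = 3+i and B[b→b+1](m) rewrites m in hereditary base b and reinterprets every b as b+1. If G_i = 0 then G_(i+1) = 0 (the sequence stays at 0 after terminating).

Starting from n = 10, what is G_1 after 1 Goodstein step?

16

(0) 10|_3 = 3^2 + 1 ↦ 4^2 + 1|_4 = 17 ⇒ 16
(1) 16|_4 = 4^2 ↦ 5^2|_5 = 25 ⇒ 24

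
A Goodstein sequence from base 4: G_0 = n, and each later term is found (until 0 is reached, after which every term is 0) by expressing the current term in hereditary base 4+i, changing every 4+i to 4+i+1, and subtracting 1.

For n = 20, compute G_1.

29

G_0 = 20. HB_4(20) = 4^2 + 4. Bump = 30. G_1 = 29.
G_1 = 29. HB_5(29) = 5^2 + 4. Bump = 40. G_2 = 39.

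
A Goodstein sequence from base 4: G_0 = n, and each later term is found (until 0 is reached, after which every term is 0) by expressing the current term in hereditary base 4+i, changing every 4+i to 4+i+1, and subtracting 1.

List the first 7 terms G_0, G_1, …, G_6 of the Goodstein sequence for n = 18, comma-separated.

i=0: 18 = 4^2 + 2 (b=4); 4→5: 5^2 + 2 = 27; 27−1 = 26
i=1: 26 = 5^2 + 1 (b=5); 5→6: 6^2 + 1 = 37; 37−1 = 36
i=2: 36 = 6^2 (b=6); 6→7: 7^2 = 49; 49−1 = 48
i=3: 48 = 6·7 + 6 (b=7); 7→8: 6·8 + 6 = 54; 54−1 = 53
i=4: 53 = 6·8 + 5 (b=8); 8→9: 6·9 + 5 = 59; 59−1 = 58
i=5: 58 = 6·9 + 4 (b=9); 9→10: 6·10 + 4 = 64; 64−1 = 63

18, 26, 36, 48, 53, 58, 63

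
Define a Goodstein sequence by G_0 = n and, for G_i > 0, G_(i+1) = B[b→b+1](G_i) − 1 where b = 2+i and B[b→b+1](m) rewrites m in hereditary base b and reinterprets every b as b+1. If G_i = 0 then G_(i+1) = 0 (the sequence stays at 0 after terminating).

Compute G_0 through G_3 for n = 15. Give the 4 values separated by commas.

15, 111, 1283, 18752

G_0=15  [base 2] 2^(2 + 1) + 2^2 + 2 + 1  →[2↦3]→  3^(3 + 1) + 3^3 + 3 + 1 = 112  −1 ⇒ G_1=111
G_1=111  [base 3] 3^(3 + 1) + 3^3 + 3  →[3↦4]→  4^(4 + 1) + 4^4 + 4 = 1284  −1 ⇒ G_2=1283
G_2=1283  [base 4] 4^(4 + 1) + 4^4 + 3  →[4↦5]→  5^(5 + 1) + 5^5 + 3 = 18753  −1 ⇒ G_3=18752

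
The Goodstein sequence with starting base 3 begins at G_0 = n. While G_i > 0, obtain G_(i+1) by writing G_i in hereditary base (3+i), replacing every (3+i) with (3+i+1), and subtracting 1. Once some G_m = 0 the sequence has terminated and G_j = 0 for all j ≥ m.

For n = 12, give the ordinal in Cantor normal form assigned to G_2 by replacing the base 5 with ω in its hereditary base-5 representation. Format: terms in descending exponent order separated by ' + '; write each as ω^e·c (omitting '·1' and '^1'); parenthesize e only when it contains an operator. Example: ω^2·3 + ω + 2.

G_0=12  [base 3] 3^2 + 3  →[3↦4]→  4^2 + 4 = 20  −1 ⇒ G_1=19
G_1=19  [base 4] 4^2 + 3  →[4↦5]→  5^2 + 3 = 28  −1 ⇒ G_2=27
G_2=27  [base 5] 5^2 + 2  →[5↦6]→  6^2 + 2 = 38  −1 ⇒ G_3=37

ω^2 + 2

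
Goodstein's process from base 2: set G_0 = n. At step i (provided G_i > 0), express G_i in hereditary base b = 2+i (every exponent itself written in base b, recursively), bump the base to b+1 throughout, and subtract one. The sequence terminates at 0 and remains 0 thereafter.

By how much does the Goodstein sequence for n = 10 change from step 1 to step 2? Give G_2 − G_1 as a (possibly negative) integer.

base 2: 10 = 2^(2 + 1) + 2; at 3: 3^(3 + 1) + 3 = 84; next = 83
base 3: 83 = 3^(3 + 1) + 2; at 4: 4^(4 + 1) + 2 = 1026; next = 1025

942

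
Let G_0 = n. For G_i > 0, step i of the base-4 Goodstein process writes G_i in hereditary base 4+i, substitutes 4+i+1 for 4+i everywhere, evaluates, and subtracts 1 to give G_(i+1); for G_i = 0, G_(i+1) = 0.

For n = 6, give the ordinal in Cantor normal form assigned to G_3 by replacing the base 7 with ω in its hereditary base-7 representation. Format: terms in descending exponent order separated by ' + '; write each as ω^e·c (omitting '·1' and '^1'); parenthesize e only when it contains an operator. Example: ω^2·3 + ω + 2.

6

6 —HB4→ 4 + 2 —bump→ 5 + 2 = 7 —(−1)→ 6
6 —HB5→ 5 + 1 —bump→ 6 + 1 = 7 —(−1)→ 6
6 —HB6→ 6 —bump→ 7 = 7 —(−1)→ 6
6 —HB7→ 6 —bump→ 6 = 6 —(−1)→ 5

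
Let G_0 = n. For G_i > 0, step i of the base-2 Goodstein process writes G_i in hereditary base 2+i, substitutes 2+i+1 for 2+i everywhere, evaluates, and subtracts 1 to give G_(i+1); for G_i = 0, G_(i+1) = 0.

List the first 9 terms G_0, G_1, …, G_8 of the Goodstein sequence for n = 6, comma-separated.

6, 29, 257, 3125, 46655, 98039, 187243, 332147, 555551

G_0 = 6. HB_2(6) = 2^2 + 2. Bump = 30. G_1 = 29.
G_1 = 29. HB_3(29) = 3^3 + 2. Bump = 258. G_2 = 257.
G_2 = 257. HB_4(257) = 4^4 + 1. Bump = 3126. G_3 = 3125.
G_3 = 3125. HB_5(3125) = 5^5. Bump = 46656. G_4 = 46655.
G_4 = 46655. HB_6(46655) = 5·6^5 + 5·6^4 + 5·6^3 + 5·6^2 + 5·6 + 5. Bump = 98040. G_5 = 98039.
G_5 = 98039. HB_7(98039) = 5·7^5 + 5·7^4 + 5·7^3 + 5·7^2 + 5·7 + 4. Bump = 187244. G_6 = 187243.
G_6 = 187243. HB_8(187243) = 5·8^5 + 5·8^4 + 5·8^3 + 5·8^2 + 5·8 + 3. Bump = 332148. G_7 = 332147.
G_7 = 332147. HB_9(332147) = 5·9^5 + 5·9^4 + 5·9^3 + 5·9^2 + 5·9 + 2. Bump = 555552. G_8 = 555551.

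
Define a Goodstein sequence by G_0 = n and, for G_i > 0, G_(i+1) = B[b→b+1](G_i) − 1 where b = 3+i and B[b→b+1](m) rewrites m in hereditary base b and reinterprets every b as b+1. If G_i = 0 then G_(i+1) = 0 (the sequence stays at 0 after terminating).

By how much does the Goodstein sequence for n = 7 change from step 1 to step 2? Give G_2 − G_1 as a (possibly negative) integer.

G_0 = 7. HB_3(7) = 2·3 + 1. Bump = 9. G_1 = 8.
G_1 = 8. HB_4(8) = 2·4. Bump = 10. G_2 = 9.

1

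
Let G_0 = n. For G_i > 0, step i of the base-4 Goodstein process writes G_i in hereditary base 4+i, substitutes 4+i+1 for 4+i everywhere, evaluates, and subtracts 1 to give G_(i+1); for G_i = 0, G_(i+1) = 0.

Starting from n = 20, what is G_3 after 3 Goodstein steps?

51

20 —HB4→ 4^2 + 4 —bump→ 5^2 + 5 = 30 —(−1)→ 29
29 —HB5→ 5^2 + 4 —bump→ 6^2 + 4 = 40 —(−1)→ 39
39 —HB6→ 6^2 + 3 —bump→ 7^2 + 3 = 52 —(−1)→ 51
51 —HB7→ 7^2 + 2 —bump→ 8^2 + 2 = 66 —(−1)→ 65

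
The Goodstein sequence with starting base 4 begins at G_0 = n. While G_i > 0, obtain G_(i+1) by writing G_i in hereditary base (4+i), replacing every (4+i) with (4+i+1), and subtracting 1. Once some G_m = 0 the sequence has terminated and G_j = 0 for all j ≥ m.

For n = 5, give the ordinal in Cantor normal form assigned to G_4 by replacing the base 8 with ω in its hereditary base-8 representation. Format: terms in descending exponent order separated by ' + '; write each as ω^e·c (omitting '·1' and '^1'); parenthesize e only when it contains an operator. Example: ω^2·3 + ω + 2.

3

step 0: 5 = 4 + 1; sub 5 for 4: 5 + 1; = 6; G_1 = 6−1 = 5
step 1: 5 = 5; sub 6 for 5: 6; = 6; G_2 = 6−1 = 5
step 2: 5 = 5; sub 7 for 6: 5; = 5; G_3 = 5−1 = 4
step 3: 4 = 4; sub 8 for 7: 4; = 4; G_4 = 4−1 = 3
step 4: 3 = 3; sub 9 for 8: 3; = 3; G_5 = 3−1 = 2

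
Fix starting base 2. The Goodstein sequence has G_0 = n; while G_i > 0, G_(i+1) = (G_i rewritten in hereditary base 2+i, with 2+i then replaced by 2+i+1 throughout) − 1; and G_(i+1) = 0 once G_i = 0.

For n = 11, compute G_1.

84

G_0=11  [base 2] 2^(2 + 1) + 2 + 1  →[2↦3]→  3^(3 + 1) + 3 + 1 = 85  −1 ⇒ G_1=84
G_1=84  [base 3] 3^(3 + 1) + 3  →[3↦4]→  4^(4 + 1) + 4 = 1028  −1 ⇒ G_2=1027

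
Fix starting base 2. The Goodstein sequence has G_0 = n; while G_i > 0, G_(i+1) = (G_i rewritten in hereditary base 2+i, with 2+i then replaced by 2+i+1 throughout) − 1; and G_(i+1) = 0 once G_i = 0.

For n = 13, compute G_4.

280711

13 —HB2→ 2^(2 + 1) + 2^2 + 1 —bump→ 3^(3 + 1) + 3^3 + 1 = 109 —(−1)→ 108
108 —HB3→ 3^(3 + 1) + 3^3 —bump→ 4^(4 + 1) + 4^4 = 1280 —(−1)→ 1279
1279 —HB4→ 4^(4 + 1) + 3·4^3 + 3·4^2 + 3·4 + 3 —bump→ 5^(5 + 1) + 3·5^3 + 3·5^2 + 3·5 + 3 = 16093 —(−1)→ 16092
16092 —HB5→ 5^(5 + 1) + 3·5^3 + 3·5^2 + 3·5 + 2 —bump→ 6^(6 + 1) + 3·6^3 + 3·6^2 + 3·6 + 2 = 280712 —(−1)→ 280711
280711 —HB6→ 6^(6 + 1) + 3·6^3 + 3·6^2 + 3·6 + 1 —bump→ 7^(7 + 1) + 3·7^3 + 3·7^2 + 3·7 + 1 = 5765999 —(−1)→ 5765998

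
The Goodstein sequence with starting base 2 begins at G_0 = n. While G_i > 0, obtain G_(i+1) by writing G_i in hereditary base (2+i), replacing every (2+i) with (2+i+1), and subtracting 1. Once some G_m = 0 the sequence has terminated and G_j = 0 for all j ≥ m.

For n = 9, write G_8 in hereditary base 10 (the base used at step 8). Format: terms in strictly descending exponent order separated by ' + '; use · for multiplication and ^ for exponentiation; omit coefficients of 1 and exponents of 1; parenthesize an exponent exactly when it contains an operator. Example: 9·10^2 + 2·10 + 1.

i=0: 9 = 2^(2 + 1) + 1 (b=2); 2→3: 3^(3 + 1) + 1 = 82; 82−1 = 81
i=1: 81 = 3^(3 + 1) (b=3); 3→4: 4^(4 + 1) = 1024; 1024−1 = 1023
i=2: 1023 = 3·4^4 + 3·4^3 + 3·4^2 + 3·4 + 3 (b=4); 4→5: 3·5^5 + 3·5^3 + 3·5^2 + 3·5 + 3 = 9843; 9843−1 = 9842
i=3: 9842 = 3·5^5 + 3·5^3 + 3·5^2 + 3·5 + 2 (b=5); 5→6: 3·6^6 + 3·6^3 + 3·6^2 + 3·6 + 2 = 140744; 140744−1 = 140743
i=4: 140743 = 3·6^6 + 3·6^3 + 3·6^2 + 3·6 + 1 (b=6); 6→7: 3·7^7 + 3·7^3 + 3·7^2 + 3·7 + 1 = 2471827; 2471827−1 = 2471826
i=5: 2471826 = 3·7^7 + 3·7^3 + 3·7^2 + 3·7 (b=7); 7→8: 3·8^8 + 3·8^3 + 3·8^2 + 3·8 = 50333400; 50333400−1 = 50333399
i=6: 50333399 = 3·8^8 + 3·8^3 + 3·8^2 + 2·8 + 7 (b=8); 8→9: 3·9^9 + 3·9^3 + 3·9^2 + 2·9 + 7 = 1162263922; 1162263922−1 = 1162263921
i=7: 1162263921 = 3·9^9 + 3·9^3 + 3·9^2 + 2·9 + 6 (b=9); 9→10: 3·10^10 + 3·10^3 + 3·10^2 + 2·10 + 6 = 30000003326; 30000003326−1 = 30000003325
i=8: 30000003325 = 3·10^10 + 3·10^3 + 3·10^2 + 2·10 + 5 (b=10); 10→11: 3·11^11 + 3·11^3 + 3·11^2 + 2·11 + 5 = 855935016216; 855935016216−1 = 855935016215

3·10^10 + 3·10^3 + 3·10^2 + 2·10 + 5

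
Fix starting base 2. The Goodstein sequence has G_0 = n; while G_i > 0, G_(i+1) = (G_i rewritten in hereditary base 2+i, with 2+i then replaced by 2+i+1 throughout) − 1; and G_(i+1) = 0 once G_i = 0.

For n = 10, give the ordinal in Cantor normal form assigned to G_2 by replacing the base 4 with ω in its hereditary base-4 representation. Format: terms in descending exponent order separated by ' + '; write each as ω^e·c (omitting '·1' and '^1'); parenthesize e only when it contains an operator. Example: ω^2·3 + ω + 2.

ω^(ω + 1) + 1

step 0: 10 = 2^(2 + 1) + 2; sub 3 for 2: 3^(3 + 1) + 3; = 84; G_1 = 84−1 = 83
step 1: 83 = 3^(3 + 1) + 2; sub 4 for 3: 4^(4 + 1) + 2; = 1026; G_2 = 1026−1 = 1025
step 2: 1025 = 4^(4 + 1) + 1; sub 5 for 4: 5^(5 + 1) + 1; = 15626; G_3 = 15626−1 = 15625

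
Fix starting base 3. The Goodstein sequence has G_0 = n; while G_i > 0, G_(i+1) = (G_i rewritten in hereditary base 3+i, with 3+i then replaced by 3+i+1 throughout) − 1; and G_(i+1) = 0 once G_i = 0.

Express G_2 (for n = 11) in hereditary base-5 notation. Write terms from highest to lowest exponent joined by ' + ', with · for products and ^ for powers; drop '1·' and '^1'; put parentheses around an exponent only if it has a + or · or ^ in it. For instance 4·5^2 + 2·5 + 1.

5^2

11 —HB3→ 3^2 + 2 —bump→ 4^2 + 2 = 18 —(−1)→ 17
17 —HB4→ 4^2 + 1 —bump→ 5^2 + 1 = 26 —(−1)→ 25
25 —HB5→ 5^2 —bump→ 6^2 = 36 —(−1)→ 35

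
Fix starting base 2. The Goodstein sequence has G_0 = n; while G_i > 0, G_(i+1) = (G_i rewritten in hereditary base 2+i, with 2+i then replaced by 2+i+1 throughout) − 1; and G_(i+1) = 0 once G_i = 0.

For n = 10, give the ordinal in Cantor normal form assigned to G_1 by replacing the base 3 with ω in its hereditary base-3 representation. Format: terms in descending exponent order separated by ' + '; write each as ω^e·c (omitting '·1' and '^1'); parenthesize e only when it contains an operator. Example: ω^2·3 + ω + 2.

G_0=10  [base 2] 2^(2 + 1) + 2  →[2↦3]→  3^(3 + 1) + 3 = 84  −1 ⇒ G_1=83
G_1=83  [base 3] 3^(3 + 1) + 2  →[3↦4]→  4^(4 + 1) + 2 = 1026  −1 ⇒ G_2=1025

ω^(ω + 1) + 2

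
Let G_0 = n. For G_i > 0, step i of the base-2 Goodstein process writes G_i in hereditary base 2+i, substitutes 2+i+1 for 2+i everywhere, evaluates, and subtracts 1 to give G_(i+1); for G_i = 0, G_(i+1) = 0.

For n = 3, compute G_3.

3 —HB2→ 2 + 1 —bump→ 3 + 1 = 4 —(−1)→ 3
3 —HB3→ 3 —bump→ 4 = 4 —(−1)→ 3
3 —HB4→ 3 —bump→ 3 = 3 —(−1)→ 2
2 —HB5→ 2 —bump→ 2 = 2 —(−1)→ 1

2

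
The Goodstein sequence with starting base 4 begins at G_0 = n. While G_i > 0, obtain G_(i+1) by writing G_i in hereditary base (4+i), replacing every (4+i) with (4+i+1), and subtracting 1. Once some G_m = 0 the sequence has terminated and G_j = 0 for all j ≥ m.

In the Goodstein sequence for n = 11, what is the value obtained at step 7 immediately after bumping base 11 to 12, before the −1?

base 4: 11 = 2·4 + 3; at 5: 2·5 + 3 = 13; next = 12
base 5: 12 = 2·5 + 2; at 6: 2·6 + 2 = 14; next = 13
base 6: 13 = 2·6 + 1; at 7: 2·7 + 1 = 15; next = 14
base 7: 14 = 2·7; at 8: 2·8 = 16; next = 15
base 8: 15 = 8 + 7; at 9: 9 + 7 = 16; next = 15
base 9: 15 = 9 + 6; at 10: 10 + 6 = 16; next = 15
base 10: 15 = 10 + 5; at 11: 11 + 5 = 16; next = 15

16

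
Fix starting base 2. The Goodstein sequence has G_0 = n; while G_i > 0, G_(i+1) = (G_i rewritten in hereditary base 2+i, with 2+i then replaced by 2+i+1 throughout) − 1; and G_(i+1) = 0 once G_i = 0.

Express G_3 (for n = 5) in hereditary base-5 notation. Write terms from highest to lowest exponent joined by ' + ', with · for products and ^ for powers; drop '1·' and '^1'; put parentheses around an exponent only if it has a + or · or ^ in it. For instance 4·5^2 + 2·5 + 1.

3·5^3 + 3·5^2 + 3·5 + 2

i=0: 5 = 2^2 + 1 (b=2); 2→3: 3^3 + 1 = 28; 28−1 = 27
i=1: 27 = 3^3 (b=3); 3→4: 4^4 = 256; 256−1 = 255
i=2: 255 = 3·4^3 + 3·4^2 + 3·4 + 3 (b=4); 4→5: 3·5^3 + 3·5^2 + 3·5 + 3 = 468; 468−1 = 467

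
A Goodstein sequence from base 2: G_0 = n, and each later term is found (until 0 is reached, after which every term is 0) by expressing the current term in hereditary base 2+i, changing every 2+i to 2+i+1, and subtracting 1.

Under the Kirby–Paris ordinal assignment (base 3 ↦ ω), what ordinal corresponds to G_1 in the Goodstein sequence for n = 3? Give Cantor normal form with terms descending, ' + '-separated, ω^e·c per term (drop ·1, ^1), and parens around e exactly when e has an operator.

ω

(0) 3|_2 = 2 + 1 ↦ 3 + 1|_3 = 4 ⇒ 3
(1) 3|_3 = 3 ↦ 4|_4 = 4 ⇒ 3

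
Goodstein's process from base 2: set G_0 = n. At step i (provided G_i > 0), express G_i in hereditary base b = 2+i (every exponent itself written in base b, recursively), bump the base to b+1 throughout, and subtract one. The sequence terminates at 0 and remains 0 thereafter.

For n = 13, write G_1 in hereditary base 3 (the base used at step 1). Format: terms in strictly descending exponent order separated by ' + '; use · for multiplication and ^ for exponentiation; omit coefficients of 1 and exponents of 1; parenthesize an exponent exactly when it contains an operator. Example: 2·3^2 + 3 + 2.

3^(3 + 1) + 3^3

step 0: 13 = 2^(2 + 1) + 2^2 + 1; sub 3 for 2: 3^(3 + 1) + 3^3 + 1; = 109; G_1 = 109−1 = 108
step 1: 108 = 3^(3 + 1) + 3^3; sub 4 for 3: 4^(4 + 1) + 4^4; = 1280; G_2 = 1280−1 = 1279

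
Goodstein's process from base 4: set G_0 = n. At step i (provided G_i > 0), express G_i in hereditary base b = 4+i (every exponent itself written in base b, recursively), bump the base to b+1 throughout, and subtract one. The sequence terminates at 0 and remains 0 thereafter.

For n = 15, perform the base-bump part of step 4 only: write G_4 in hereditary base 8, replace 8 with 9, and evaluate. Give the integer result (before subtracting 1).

15 —HB4→ 3·4 + 3 —bump→ 3·5 + 3 = 18 —(−1)→ 17
17 —HB5→ 3·5 + 2 —bump→ 3·6 + 2 = 20 —(−1)→ 19
19 —HB6→ 3·6 + 1 —bump→ 3·7 + 1 = 22 —(−1)→ 21
21 —HB7→ 3·7 —bump→ 3·8 = 24 —(−1)→ 23
23 —HB8→ 2·8 + 7 —bump→ 2·9 + 7 = 25 —(−1)→ 24

25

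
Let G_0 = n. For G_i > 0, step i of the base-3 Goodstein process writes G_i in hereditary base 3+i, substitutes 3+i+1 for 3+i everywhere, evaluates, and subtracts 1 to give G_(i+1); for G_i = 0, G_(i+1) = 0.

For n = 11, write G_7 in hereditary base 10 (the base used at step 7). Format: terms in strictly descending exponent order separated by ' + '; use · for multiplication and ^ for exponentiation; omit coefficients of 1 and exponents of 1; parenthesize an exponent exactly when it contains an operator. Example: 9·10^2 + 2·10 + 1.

base 3: 11 = 3^2 + 2; at 4: 4^2 + 2 = 18; next = 17
base 4: 17 = 4^2 + 1; at 5: 5^2 + 1 = 26; next = 25
base 5: 25 = 5^2; at 6: 6^2 = 36; next = 35
base 6: 35 = 5·6 + 5; at 7: 5·7 + 5 = 40; next = 39
base 7: 39 = 5·7 + 4; at 8: 5·8 + 4 = 44; next = 43
base 8: 43 = 5·8 + 3; at 9: 5·9 + 3 = 48; next = 47
base 9: 47 = 5·9 + 2; at 10: 5·10 + 2 = 52; next = 51
base 10: 51 = 5·10 + 1; at 11: 5·11 + 1 = 56; next = 55

5·10 + 1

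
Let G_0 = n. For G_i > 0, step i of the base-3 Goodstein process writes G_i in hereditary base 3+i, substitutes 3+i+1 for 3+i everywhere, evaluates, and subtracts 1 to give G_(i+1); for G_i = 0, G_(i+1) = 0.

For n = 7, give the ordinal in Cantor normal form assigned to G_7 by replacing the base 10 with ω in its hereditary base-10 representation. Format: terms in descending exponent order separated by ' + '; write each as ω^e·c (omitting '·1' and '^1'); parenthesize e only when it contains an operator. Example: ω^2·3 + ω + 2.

G_0 = 7. HB_3(7) = 2·3 + 1. Bump = 9. G_1 = 8.
G_1 = 8. HB_4(8) = 2·4. Bump = 10. G_2 = 9.
G_2 = 9. HB_5(9) = 5 + 4. Bump = 10. G_3 = 9.
G_3 = 9. HB_6(9) = 6 + 3. Bump = 10. G_4 = 9.
G_4 = 9. HB_7(9) = 7 + 2. Bump = 10. G_5 = 9.
G_5 = 9. HB_8(9) = 8 + 1. Bump = 10. G_6 = 9.
G_6 = 9. HB_9(9) = 9. Bump = 10. G_7 = 9.

9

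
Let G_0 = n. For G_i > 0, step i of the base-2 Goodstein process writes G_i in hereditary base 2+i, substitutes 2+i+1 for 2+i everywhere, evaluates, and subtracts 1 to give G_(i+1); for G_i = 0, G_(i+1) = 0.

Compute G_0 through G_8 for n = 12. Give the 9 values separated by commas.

12, 107, 1065, 15685, 280019, 5764910, 134217867, 3486784574, 100000000211

12 —HB2→ 2^(2 + 1) + 2^2 —bump→ 3^(3 + 1) + 3^3 = 108 —(−1)→ 107
107 —HB3→ 3^(3 + 1) + 2·3^2 + 2·3 + 2 —bump→ 4^(4 + 1) + 2·4^2 + 2·4 + 2 = 1066 —(−1)→ 1065
1065 —HB4→ 4^(4 + 1) + 2·4^2 + 2·4 + 1 —bump→ 5^(5 + 1) + 2·5^2 + 2·5 + 1 = 15686 —(−1)→ 15685
15685 —HB5→ 5^(5 + 1) + 2·5^2 + 2·5 —bump→ 6^(6 + 1) + 2·6^2 + 2·6 = 280020 —(−1)→ 280019
280019 —HB6→ 6^(6 + 1) + 2·6^2 + 6 + 5 —bump→ 7^(7 + 1) + 2·7^2 + 7 + 5 = 5764911 —(−1)→ 5764910
5764910 —HB7→ 7^(7 + 1) + 2·7^2 + 7 + 4 —bump→ 8^(8 + 1) + 2·8^2 + 8 + 4 = 134217868 —(−1)→ 134217867
134217867 —HB8→ 8^(8 + 1) + 2·8^2 + 8 + 3 —bump→ 9^(9 + 1) + 2·9^2 + 9 + 3 = 3486784575 —(−1)→ 3486784574
3486784574 —HB9→ 9^(9 + 1) + 2·9^2 + 9 + 2 —bump→ 10^(10 + 1) + 2·10^2 + 10 + 2 = 100000000212 —(−1)→ 100000000211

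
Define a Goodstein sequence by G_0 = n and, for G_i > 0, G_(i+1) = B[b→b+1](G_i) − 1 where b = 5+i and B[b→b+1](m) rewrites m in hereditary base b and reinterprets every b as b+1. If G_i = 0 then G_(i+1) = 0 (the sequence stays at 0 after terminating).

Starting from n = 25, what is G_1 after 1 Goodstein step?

35

G_0=25  [base 5] 5^2  →[5↦6]→  6^2 = 36  −1 ⇒ G_1=35
G_1=35  [base 6] 5·6 + 5  →[6↦7]→  5·7 + 5 = 40  −1 ⇒ G_2=39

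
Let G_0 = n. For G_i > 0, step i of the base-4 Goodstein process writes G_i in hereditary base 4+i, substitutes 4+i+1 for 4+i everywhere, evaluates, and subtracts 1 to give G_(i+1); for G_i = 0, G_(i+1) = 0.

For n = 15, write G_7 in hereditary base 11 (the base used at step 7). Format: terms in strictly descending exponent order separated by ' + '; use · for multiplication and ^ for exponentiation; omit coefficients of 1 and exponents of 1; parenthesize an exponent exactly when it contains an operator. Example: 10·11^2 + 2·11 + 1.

i=0: 15 = 3·4 + 3 (b=4); 4→5: 3·5 + 3 = 18; 18−1 = 17
i=1: 17 = 3·5 + 2 (b=5); 5→6: 3·6 + 2 = 20; 20−1 = 19
i=2: 19 = 3·6 + 1 (b=6); 6→7: 3·7 + 1 = 22; 22−1 = 21
i=3: 21 = 3·7 (b=7); 7→8: 3·8 = 24; 24−1 = 23
i=4: 23 = 2·8 + 7 (b=8); 8→9: 2·9 + 7 = 25; 25−1 = 24
i=5: 24 = 2·9 + 6 (b=9); 9→10: 2·10 + 6 = 26; 26−1 = 25
i=6: 25 = 2·10 + 5 (b=10); 10→11: 2·11 + 5 = 27; 27−1 = 26
i=7: 26 = 2·11 + 4 (b=11); 11→12: 2·12 + 4 = 28; 28−1 = 27

2·11 + 4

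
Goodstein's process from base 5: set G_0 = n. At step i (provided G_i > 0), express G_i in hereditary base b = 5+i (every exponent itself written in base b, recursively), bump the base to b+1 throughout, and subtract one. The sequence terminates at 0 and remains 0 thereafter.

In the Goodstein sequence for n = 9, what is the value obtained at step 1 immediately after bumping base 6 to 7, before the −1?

step 0: 9 = 5 + 4; sub 6 for 5: 6 + 4; = 10; G_1 = 10−1 = 9
step 1: 9 = 6 + 3; sub 7 for 6: 7 + 3; = 10; G_2 = 10−1 = 9

10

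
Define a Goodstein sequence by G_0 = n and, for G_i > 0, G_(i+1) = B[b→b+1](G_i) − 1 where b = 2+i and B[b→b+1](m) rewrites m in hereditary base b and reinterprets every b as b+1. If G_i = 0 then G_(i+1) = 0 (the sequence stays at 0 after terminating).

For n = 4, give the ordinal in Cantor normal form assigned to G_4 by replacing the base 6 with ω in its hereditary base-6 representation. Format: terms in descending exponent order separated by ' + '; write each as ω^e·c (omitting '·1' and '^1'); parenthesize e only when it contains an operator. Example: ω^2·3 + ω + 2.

ω^2·2 + ω + 5

base 2: 4 = 2^2; at 3: 3^3 = 27; next = 26
base 3: 26 = 2·3^2 + 2·3 + 2; at 4: 2·4^2 + 2·4 + 2 = 42; next = 41
base 4: 41 = 2·4^2 + 2·4 + 1; at 5: 2·5^2 + 2·5 + 1 = 61; next = 60
base 5: 60 = 2·5^2 + 2·5; at 6: 2·6^2 + 2·6 = 84; next = 83
base 6: 83 = 2·6^2 + 6 + 5; at 7: 2·7^2 + 7 + 5 = 110; next = 109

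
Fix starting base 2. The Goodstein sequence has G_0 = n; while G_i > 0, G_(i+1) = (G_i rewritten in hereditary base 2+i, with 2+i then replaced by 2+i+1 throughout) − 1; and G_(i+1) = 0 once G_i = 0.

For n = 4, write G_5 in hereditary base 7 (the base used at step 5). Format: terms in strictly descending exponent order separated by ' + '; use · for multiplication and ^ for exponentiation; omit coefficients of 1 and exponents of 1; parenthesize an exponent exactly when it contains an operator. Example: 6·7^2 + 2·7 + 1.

2·7^2 + 7 + 4

4 —HB2→ 2^2 —bump→ 3^3 = 27 —(−1)→ 26
26 —HB3→ 2·3^2 + 2·3 + 2 —bump→ 2·4^2 + 2·4 + 2 = 42 —(−1)→ 41
41 —HB4→ 2·4^2 + 2·4 + 1 —bump→ 2·5^2 + 2·5 + 1 = 61 —(−1)→ 60
60 —HB5→ 2·5^2 + 2·5 —bump→ 2·6^2 + 2·6 = 84 —(−1)→ 83
83 —HB6→ 2·6^2 + 6 + 5 —bump→ 2·7^2 + 7 + 5 = 110 —(−1)→ 109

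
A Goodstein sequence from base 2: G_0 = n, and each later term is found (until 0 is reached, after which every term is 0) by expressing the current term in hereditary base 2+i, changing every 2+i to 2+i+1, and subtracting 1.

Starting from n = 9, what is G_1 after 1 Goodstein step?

[0] 9 ≡ 2^(2 + 1) + 1 (base 2). Lift 3: 82. −1: 81.
[1] 81 ≡ 3^(3 + 1) (base 3). Lift 4: 1024. −1: 1023.

81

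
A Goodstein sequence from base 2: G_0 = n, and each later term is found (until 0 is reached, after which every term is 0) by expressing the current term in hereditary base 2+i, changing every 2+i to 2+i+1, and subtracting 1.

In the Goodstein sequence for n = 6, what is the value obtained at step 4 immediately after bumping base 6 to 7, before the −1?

i=0: 6 = 2^2 + 2 (b=2); 2→3: 3^3 + 3 = 30; 30−1 = 29
i=1: 29 = 3^3 + 2 (b=3); 3→4: 4^4 + 2 = 258; 258−1 = 257
i=2: 257 = 4^4 + 1 (b=4); 4→5: 5^5 + 1 = 3126; 3126−1 = 3125
i=3: 3125 = 5^5 (b=5); 5→6: 6^6 = 46656; 46656−1 = 46655
i=4: 46655 = 5·6^5 + 5·6^4 + 5·6^3 + 5·6^2 + 5·6 + 5 (b=6); 6→7: 5·7^5 + 5·7^4 + 5·7^3 + 5·7^2 + 5·7 + 5 = 98040; 98040−1 = 98039

98040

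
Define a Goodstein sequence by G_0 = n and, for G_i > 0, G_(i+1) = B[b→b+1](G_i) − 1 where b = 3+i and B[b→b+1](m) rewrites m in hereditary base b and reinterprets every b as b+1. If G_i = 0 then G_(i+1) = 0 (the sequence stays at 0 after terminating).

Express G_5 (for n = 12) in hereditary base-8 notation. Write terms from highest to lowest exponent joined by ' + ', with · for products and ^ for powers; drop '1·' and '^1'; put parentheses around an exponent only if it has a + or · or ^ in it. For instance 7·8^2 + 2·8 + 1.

base 3: 12 = 3^2 + 3; at 4: 4^2 + 4 = 20; next = 19
base 4: 19 = 4^2 + 3; at 5: 5^2 + 3 = 28; next = 27
base 5: 27 = 5^2 + 2; at 6: 6^2 + 2 = 38; next = 37
base 6: 37 = 6^2 + 1; at 7: 7^2 + 1 = 50; next = 49
base 7: 49 = 7^2; at 8: 8^2 = 64; next = 63
base 8: 63 = 7·8 + 7; at 9: 7·9 + 7 = 70; next = 69

7·8 + 7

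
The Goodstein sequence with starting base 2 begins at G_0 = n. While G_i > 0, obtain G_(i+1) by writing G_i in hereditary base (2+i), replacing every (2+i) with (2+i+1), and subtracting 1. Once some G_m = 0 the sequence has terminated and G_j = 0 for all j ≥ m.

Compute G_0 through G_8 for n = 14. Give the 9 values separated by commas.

G_0 = 14. HB_2(14) = 2^(2 + 1) + 2^2 + 2. Bump = 111. G_1 = 110.
G_1 = 110. HB_3(110) = 3^(3 + 1) + 3^3 + 2. Bump = 1282. G_2 = 1281.
G_2 = 1281. HB_4(1281) = 4^(4 + 1) + 4^4 + 1. Bump = 18751. G_3 = 18750.
G_3 = 18750. HB_5(18750) = 5^(5 + 1) + 5^5. Bump = 326592. G_4 = 326591.
G_4 = 326591. HB_6(326591) = 6^(6 + 1) + 5·6^5 + 5·6^4 + 5·6^3 + 5·6^2 + 5·6 + 5. Bump = 5862841. G_5 = 5862840.
G_5 = 5862840. HB_7(5862840) = 7^(7 + 1) + 5·7^5 + 5·7^4 + 5·7^3 + 5·7^2 + 5·7 + 4. Bump = 134404972. G_6 = 134404971.
G_6 = 134404971. HB_8(134404971) = 8^(8 + 1) + 5·8^5 + 5·8^4 + 5·8^3 + 5·8^2 + 5·8 + 3. Bump = 3487116549. G_7 = 3487116548.
G_7 = 3487116548. HB_9(3487116548) = 9^(9 + 1) + 5·9^5 + 5·9^4 + 5·9^3 + 5·9^2 + 5·9 + 2. Bump = 100000555552. G_8 = 100000555551.

14, 110, 1281, 18750, 326591, 5862840, 134404971, 3487116548, 100000555551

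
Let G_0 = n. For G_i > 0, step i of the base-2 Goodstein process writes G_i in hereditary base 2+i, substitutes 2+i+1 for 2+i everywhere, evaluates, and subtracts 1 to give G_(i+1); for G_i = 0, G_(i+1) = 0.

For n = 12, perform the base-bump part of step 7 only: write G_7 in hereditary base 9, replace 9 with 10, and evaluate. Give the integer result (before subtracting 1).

100000000212

G_0=12  [base 2] 2^(2 + 1) + 2^2  →[2↦3]→  3^(3 + 1) + 3^3 = 108  −1 ⇒ G_1=107
G_1=107  [base 3] 3^(3 + 1) + 2·3^2 + 2·3 + 2  →[3↦4]→  4^(4 + 1) + 2·4^2 + 2·4 + 2 = 1066  −1 ⇒ G_2=1065
G_2=1065  [base 4] 4^(4 + 1) + 2·4^2 + 2·4 + 1  →[4↦5]→  5^(5 + 1) + 2·5^2 + 2·5 + 1 = 15686  −1 ⇒ G_3=15685
G_3=15685  [base 5] 5^(5 + 1) + 2·5^2 + 2·5  →[5↦6]→  6^(6 + 1) + 2·6^2 + 2·6 = 280020  −1 ⇒ G_4=280019
G_4=280019  [base 6] 6^(6 + 1) + 2·6^2 + 6 + 5  →[6↦7]→  7^(7 + 1) + 2·7^2 + 7 + 5 = 5764911  −1 ⇒ G_5=5764910
G_5=5764910  [base 7] 7^(7 + 1) + 2·7^2 + 7 + 4  →[7↦8]→  8^(8 + 1) + 2·8^2 + 8 + 4 = 134217868  −1 ⇒ G_6=134217867
G_6=134217867  [base 8] 8^(8 + 1) + 2·8^2 + 8 + 3  →[8↦9]→  9^(9 + 1) + 2·9^2 + 9 + 3 = 3486784575  −1 ⇒ G_7=3486784574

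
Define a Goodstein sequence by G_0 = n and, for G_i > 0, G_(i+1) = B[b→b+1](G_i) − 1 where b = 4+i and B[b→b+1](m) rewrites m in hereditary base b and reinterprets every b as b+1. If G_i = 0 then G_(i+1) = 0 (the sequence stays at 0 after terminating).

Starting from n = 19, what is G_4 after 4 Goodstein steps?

step 0: 19 = 4^2 + 3; sub 5 for 4: 5^2 + 3; = 28; G_1 = 28−1 = 27
step 1: 27 = 5^2 + 2; sub 6 for 5: 6^2 + 2; = 38; G_2 = 38−1 = 37
step 2: 37 = 6^2 + 1; sub 7 for 6: 7^2 + 1; = 50; G_3 = 50−1 = 49
step 3: 49 = 7^2; sub 8 for 7: 8^2; = 64; G_4 = 64−1 = 63

63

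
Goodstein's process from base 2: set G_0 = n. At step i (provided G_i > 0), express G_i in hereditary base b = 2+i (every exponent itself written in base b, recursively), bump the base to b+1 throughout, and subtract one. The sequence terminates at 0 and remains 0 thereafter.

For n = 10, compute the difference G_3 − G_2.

14600

[0] 10 ≡ 2^(2 + 1) + 2 (base 2). Lift 3: 84. −1: 83.
[1] 83 ≡ 3^(3 + 1) + 2 (base 3). Lift 4: 1026. −1: 1025.
[2] 1025 ≡ 4^(4 + 1) + 1 (base 4). Lift 5: 15626. −1: 15625.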